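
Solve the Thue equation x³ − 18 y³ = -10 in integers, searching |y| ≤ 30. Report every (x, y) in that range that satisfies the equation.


The equation is x³ - 18y³ = -10. For fixed y, x³ = 18·y³ − 10, so a solution requires the RHS to be a perfect cube.
Strategy: iterate y from -30 to 30, compute RHS = 18·y³ − 10, and check whether it is a (positive or negative) perfect cube.
Check small values of y:
  y = 0: RHS = -10 is not a perfect cube.
  y = 1: RHS = 8 = (2)³ ⇒ x = 2 works.
  y = -1: RHS = -28 is not a perfect cube.
  y = 2: RHS = 134 is not a perfect cube.
  y = -2: RHS = -154 is not a perfect cube.
  y = 3: RHS = 476 is not a perfect cube.
  y = -3: RHS = -496 is not a perfect cube.
Continuing the search up to |y| = 30 finds no further solutions beyond those listed.
Collected solutions: (2, 1).

Solutions (with |y| ≤ 30): (2, 1).


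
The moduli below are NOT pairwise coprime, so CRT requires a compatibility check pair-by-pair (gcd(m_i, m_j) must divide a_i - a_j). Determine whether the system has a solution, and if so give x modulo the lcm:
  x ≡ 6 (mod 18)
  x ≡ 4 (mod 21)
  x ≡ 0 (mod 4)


Moduli 18, 21, 4 are not pairwise coprime, so CRT works modulo lcm(m_i) when all pairwise compatibility conditions hold.
Pairwise compatibility: gcd(m_i, m_j) must divide a_i - a_j for every pair.
Merge one congruence at a time:
  Start: x ≡ 6 (mod 18).
  Combine with x ≡ 4 (mod 21): gcd(18, 21) = 3, and 4 - 6 = -2 is NOT divisible by 3.
    ⇒ system is inconsistent (no integer solution).

No solution (the system is inconsistent).


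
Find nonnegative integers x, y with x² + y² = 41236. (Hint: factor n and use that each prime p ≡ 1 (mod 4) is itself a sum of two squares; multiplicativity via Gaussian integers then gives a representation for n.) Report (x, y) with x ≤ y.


Step 1: Factor n = 41236 = 2^2 · 13^2 · 61.
Step 2: Check the mod-4 condition on each prime factor: 2 = 2 (special); 13 ≡ 1 (mod 4), exponent 2; 61 ≡ 1 (mod 4), exponent 1.
All primes ≡ 3 (mod 4) appear to even exponent (or don't appear), so by the two-squares theorem n IS expressible as a sum of two squares.
Step 3: Build a representation. Group n = k² · m with k = 2 and m = 13 · 13 · 61 = 10309 (a product of primes ≡ 1 (mod 4)); a representation of m scales to one of n via (k·x)² + (k·y)² = k²(x² + y²). Each prime p ≡ 1 (mod 4) is itself a sum of two squares; find a² by testing p − a² for a perfect square:
  13: 13 − 1² = 12, 13 − 2² = 9 = 3² ⇒ 13 = 2² + 3².
  61: 61 − 1² = 60, 61 − 2² = 57, 61 − 3² = 52, 61 − 4² = 45, 61 − 5² = 36 = 6² ⇒ 61 = 5² + 6².
  Combine using the Brahmagupta–Fibonacci identity (a² + b²)(c² + d²) = (ac − bd)² + (ad + bc)² = (ac + bd)² + (ad − bc)²:
  13 · 13 = 169: from (2² + 3²)(2² + 3²), take (2·2 − 3·3, 2·3 + 3·2) = (4 − 9, 6 + 6) = (-5, 12); dropping signs (only squares matter) gives (5, 12); check 5² + 12² = 25 + 144 = 169 ✓.
  169 · 61 = 10309: from (5² + 12²)(5² + 6²), take (5·5 − 12·6, 5·6 + 12·5) = (25 − 72, 30 + 60) = (-47, 90); dropping signs (only squares matter) gives (47, 90); check 47² + 90² = 2209 + 8100 = 10309 ✓.
  Scale by k = 2: (2·47, 2·90) = (94, 180).
Step 4: Order so x ≤ y and verify: 94² + 180² = 8836 + 32400 = 41236 = n. ✓

n = 41236 = 94² + 180² (one valid representation with x ≤ y).


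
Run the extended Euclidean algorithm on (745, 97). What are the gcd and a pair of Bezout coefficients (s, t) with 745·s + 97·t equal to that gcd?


Euclidean algorithm on (745, 97) — divide until remainder is 0:
  745 = 7 · 97 + 66
  97 = 1 · 66 + 31
  66 = 2 · 31 + 4
  31 = 7 · 4 + 3
  4 = 1 · 3 + 1
  3 = 3 · 1 + 0
gcd(745, 97) = 1.
Track Bezout coefficients alongside the remainders: start with r₀ = 745 = a·1 + b·0 (s = 1, t = 0) and r₁ = 97 = a·0 + b·1 (s = 0, t = 1); each new remainder r_{k+1} = r_{k-1} − q_k·r_k inherits s_{k+1} = s_{k-1} − q_k·s_k, t_{k+1} = t_{k-1} − q_k·t_k, so r_k = a·s_k + b·t_k at every step:
  q = 7: r = 66, s = 1 − 7·0 = 1, t = 0 − 7·1 = -7  (check: 745·1 + 97·(-7) = 66)
  q = 1: r = 31, s = 0 − 1·1 = -1, t = 1 − 1·(-7) = 8  (check: 745·(-1) + 97·8 = 31)
  q = 2: r = 4, s = 1 − 2·(-1) = 3, t = -7 − 2·8 = -23  (check: 745·3 + 97·(-23) = 4)
  q = 7: r = 3, s = -1 − 7·3 = -22, t = 8 − 7·(-23) = 169  (check: 745·(-22) + 97·169 = 3)
  q = 1: r = 1, s = 3 − 1·(-22) = 25, t = -23 − 1·169 = -192  (check: 745·25 + 97·(-192) = 1)
The row with r = 1 (the gcd) gives the Bezout coefficients s = 25, t = -192.
Result: 745 · (25) + 97 · (-192) = 1.

gcd(745, 97) = 1; s = 25, t = -192 (check: 745·25 + 97·(-192) = 1).


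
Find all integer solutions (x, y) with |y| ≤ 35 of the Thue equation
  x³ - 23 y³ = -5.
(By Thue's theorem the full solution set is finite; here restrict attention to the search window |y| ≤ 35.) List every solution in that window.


The equation is x³ - 23y³ = -5. For fixed y, x³ = 23·y³ − 5, so a solution requires the RHS to be a perfect cube.
Strategy: iterate y from -35 to 35, compute RHS = 23·y³ − 5, and check whether it is a (positive or negative) perfect cube.
Check small values of y:
  y = 0: RHS = -5 is not a perfect cube.
  y = 1: RHS = 18 is not a perfect cube.
  y = -1: RHS = -28 is not a perfect cube.
  y = 2: RHS = 179 is not a perfect cube.
  y = -2: RHS = -189 is not a perfect cube.
  y = 3: RHS = 616 is not a perfect cube.
  y = -3: RHS = -626 is not a perfect cube.
Continuing the search up to |y| = 35 finds no solutions either.
No (x, y) in the scanned range satisfies the equation.

No integer solutions with |y| ≤ 35.


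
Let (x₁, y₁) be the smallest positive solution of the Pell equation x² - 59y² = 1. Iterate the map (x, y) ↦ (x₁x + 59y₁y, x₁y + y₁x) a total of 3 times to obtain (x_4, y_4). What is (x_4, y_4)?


Step 1: Find the fundamental solution (x₁, y₁) of x² - 59y² = 1.
  Expand √59 as a continued fraction. a₀ = ⌊√59⌋ = 7; iterate m_{k+1} = d_k·a_k − m_k, d_{k+1} = (59 − m_{k+1}²)/d_k, a_{k+1} = ⌊(a₀ + m_{k+1})/d_{k+1}⌋ (starting m₀ = 0, d₀ = 1), with convergents p_k = a_k·p_{k-1} + p_{k-2}, q_k = a_k·q_{k-1} + q_{k-2} (p₋₁ = 1, q₋₁ = 0):
  k = 0: a₀ = 7; p₀/q₀ = 7/1; p₀² − 59·q₀² = 49 − 59 = -10.
  k = 1: m = 7, d = 10, a = ⌊(7 + 7)/10⌋ = 1; p/q = (1·7 + 1)/(1·1 + 0) = 8/1; p² − 59·q² = 64 − 59 = 5.
  k = 2: m = 3, d = 5, a = ⌊(7 + 3)/5⌋ = 2; p/q = (2·8 + 7)/(2·1 + 1) = 23/3; p² − 59·q² = 529 − 531 = -2.
  k = 3: m = 7, d = 2, a = ⌊(7 + 7)/2⌋ = 7; p/q = (7·23 + 8)/(7·3 + 1) = 169/22; p² − 59·q² = 28561 − 28556 = 5.
  k = 4: m = 7, d = 5, a = ⌊(7 + 7)/5⌋ = 2; p/q = (2·169 + 23)/(2·22 + 3) = 361/47; p² − 59·q² = 130321 − 130331 = -10.
  k = 5: m = 3, d = 10, a = ⌊(7 + 3)/10⌋ = 1; p/q = (1·361 + 169)/(1·47 + 22) = 530/69; p² − 59·q² = 280900 − 280899 = 1.
  The first convergent with p² − 59·q² = 1 gives the fundamental solution (x₁, y₁) = (530, 69).
Step 2: Apply the recurrence (x_{n+1}, y_{n+1}) = (x₁x_n + 59y₁y_n, x₁y_n + y₁x_n) repeatedly.
  From (x_1, y_1) = (530, 69): x_2 = 530·530 + 59·69·69 = 561799; y_2 = 530·69 + 69·530 = 73140.
  From (x_2, y_2) = (561799, 73140): x_3 = 530·561799 + 59·69·73140 = 595506410; y_3 = 530·73140 + 69·561799 = 77528331.
  From (x_3, y_3) = (595506410, 77528331): x_4 = 530·595506410 + 59·69·77528331 = 631236232801; y_4 = 530·77528331 + 69·595506410 = 82179957720.
Step 3: Verify x_4² - 59·y_4² = 398459181600798268305601 - 398459181600798268305600 = 1 (should be 1). ✓

(x_1, y_1) = (530, 69); (x_4, y_4) = (631236232801, 82179957720).


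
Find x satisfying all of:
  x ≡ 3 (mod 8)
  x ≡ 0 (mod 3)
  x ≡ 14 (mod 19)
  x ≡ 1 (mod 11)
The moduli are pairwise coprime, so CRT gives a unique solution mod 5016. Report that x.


Product of moduli M = 8 · 3 · 19 · 11 = 5016.
Merge one congruence at a time:
  Start: x ≡ 3 (mod 8).
  Combine with x ≡ 0 (mod 3); new modulus lcm = 24.
    Write x = 3 + 8·t and substitute into x ≡ 0 (mod 3): 8·t ≡ 0 − 3 = -3 (mod 3).
    Reduce coefficients mod 3: 2·t ≡ 0 (mod 3).
    The inverse of 2 mod 3 is 2 (since 2·2 = 4 = 1·3 + 1), so t ≡ 2·0 = 0 ≡ 0 (mod 3).
    Then x = 3 + 8·0 = 3, valid modulo lcm(8, 3) = 24: x ≡ 3 (mod 24).
  Combine with x ≡ 14 (mod 19); new modulus lcm = 456.
    Write x = 3 + 24·t and substitute into x ≡ 14 (mod 19): 24·t ≡ 14 − 3 = 11 (mod 19).
    Reduce coefficients mod 19: 5·t ≡ 11 (mod 19).
    The inverse of 5 mod 19 is 4 (since 5·4 = 20 = 1·19 + 1), so t ≡ 4·11 = 44 ≡ 6 (mod 19).
    Then x = 3 + 24·6 = 147, valid modulo lcm(24, 19) = 456: x ≡ 147 (mod 456).
  Combine with x ≡ 1 (mod 11); new modulus lcm = 5016.
    Write x = 147 + 456·t and substitute into x ≡ 1 (mod 11): 456·t ≡ 1 − 147 = -146 (mod 11).
    Reduce coefficients mod 11: 5·t ≡ 8 (mod 11).
    The inverse of 5 mod 11 is 9 (since 5·9 = 45 = 4·11 + 1), so t ≡ 9·8 = 72 ≡ 6 (mod 11).
    Then x = 147 + 456·6 = 2883, valid modulo lcm(456, 11) = 5016: x ≡ 2883 (mod 5016).
Verify against each original: 2883 mod 8 = 3, 2883 mod 3 = 0, 2883 mod 19 = 14, 2883 mod 11 = 1.

x ≡ 2883 (mod 5016).


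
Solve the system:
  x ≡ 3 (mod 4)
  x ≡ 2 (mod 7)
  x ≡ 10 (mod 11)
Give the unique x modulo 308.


Moduli 4, 7, 11 are pairwise coprime; by CRT there is a unique solution modulo M = 4 · 7 · 11 = 308.
Solve pairwise, accumulating the modulus:
  Start with x ≡ 3 (mod 4).
  Combine with x ≡ 2 (mod 7): since gcd(4, 7) = 1, we get a unique residue mod 28.
    Write x = 3 + 4·t and substitute into x ≡ 2 (mod 7): 4·t ≡ 2 − 3 = -1 (mod 7).
    Reduce coefficients mod 7: 4·t ≡ 6 (mod 7).
    The inverse of 4 mod 7 is 2 (since 4·2 = 8 = 1·7 + 1), so t ≡ 2·6 = 12 ≡ 5 (mod 7).
    Then x = 3 + 4·5 = 23, valid modulo lcm(4, 7) = 28: x ≡ 23 (mod 28).
  Combine with x ≡ 10 (mod 11): since gcd(28, 11) = 1, we get a unique residue mod 308.
    Write x = 23 + 28·t and substitute into x ≡ 10 (mod 11): 28·t ≡ 10 − 23 = -13 (mod 11).
    Reduce coefficients mod 11: 6·t ≡ 9 (mod 11).
    The inverse of 6 mod 11 is 2 (since 6·2 = 12 = 1·11 + 1), so t ≡ 2·9 = 18 ≡ 7 (mod 11).
    Then x = 23 + 28·7 = 219, valid modulo lcm(28, 11) = 308: x ≡ 219 (mod 308).
Verify: 219 mod 4 = 3 ✓, 219 mod 7 = 2 ✓, 219 mod 11 = 10 ✓.

x ≡ 219 (mod 308).


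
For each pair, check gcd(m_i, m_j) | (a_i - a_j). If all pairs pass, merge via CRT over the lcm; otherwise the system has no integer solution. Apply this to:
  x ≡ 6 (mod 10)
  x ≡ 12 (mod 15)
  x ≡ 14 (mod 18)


Moduli 10, 15, 18 are not pairwise coprime, so CRT works modulo lcm(m_i) when all pairwise compatibility conditions hold.
Pairwise compatibility: gcd(m_i, m_j) must divide a_i - a_j for every pair.
Merge one congruence at a time:
  Start: x ≡ 6 (mod 10).
  Combine with x ≡ 12 (mod 15): gcd(10, 15) = 5, and 12 - 6 = 6 is NOT divisible by 5.
    ⇒ system is inconsistent (no integer solution).

No solution (the system is inconsistent).


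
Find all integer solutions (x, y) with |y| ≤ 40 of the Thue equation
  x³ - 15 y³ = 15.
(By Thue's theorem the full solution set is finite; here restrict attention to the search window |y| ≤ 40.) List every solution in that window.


The equation is x³ - 15y³ = 15. For fixed y, x³ = 15·y³ + 15, so a solution requires the RHS to be a perfect cube.
Strategy: iterate y from -40 to 40, compute RHS = 15·y³ + 15, and check whether it is a (positive or negative) perfect cube.
Check small values of y:
  y = 0: RHS = 15 is not a perfect cube.
  y = 1: RHS = 30 is not a perfect cube.
  y = -1: RHS = 0 = (0)³ ⇒ x = 0 works.
  y = 2: RHS = 135 is not a perfect cube.
  y = -2: RHS = -105 is not a perfect cube.
  y = 3: RHS = 420 is not a perfect cube.
  y = -3: RHS = -390 is not a perfect cube.
Continuing the search up to |y| = 40 finds no further solutions beyond those listed.
Collected solutions: (0, -1).

Solutions (with |y| ≤ 40): (0, -1).


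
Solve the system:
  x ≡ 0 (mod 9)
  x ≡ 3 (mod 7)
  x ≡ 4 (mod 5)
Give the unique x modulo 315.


Moduli 9, 7, 5 are pairwise coprime; by CRT there is a unique solution modulo M = 9 · 7 · 5 = 315.
Solve pairwise, accumulating the modulus:
  Start with x ≡ 0 (mod 9).
  Combine with x ≡ 3 (mod 7): since gcd(9, 7) = 1, we get a unique residue mod 63.
    Write x = 0 + 9·t and substitute into x ≡ 3 (mod 7): 9·t ≡ 3 − 0 = 3 (mod 7).
    Reduce coefficients mod 7: 2·t ≡ 3 (mod 7).
    The inverse of 2 mod 7 is 4 (since 2·4 = 8 = 1·7 + 1), so t ≡ 4·3 = 12 ≡ 5 (mod 7).
    Then x = 0 + 9·5 = 45, valid modulo lcm(9, 7) = 63: x ≡ 45 (mod 63).
  Combine with x ≡ 4 (mod 5): since gcd(63, 5) = 1, we get a unique residue mod 315.
    Write x = 45 + 63·t and substitute into x ≡ 4 (mod 5): 63·t ≡ 4 − 45 = -41 (mod 5).
    Reduce coefficients mod 5: 3·t ≡ 4 (mod 5).
    The inverse of 3 mod 5 is 2 (since 3·2 = 6 = 1·5 + 1), so t ≡ 2·4 = 8 ≡ 3 (mod 5).
    Then x = 45 + 63·3 = 234, valid modulo lcm(63, 5) = 315: x ≡ 234 (mod 315).
Verify: 234 mod 9 = 0 ✓, 234 mod 7 = 3 ✓, 234 mod 5 = 4 ✓.

x ≡ 234 (mod 315).


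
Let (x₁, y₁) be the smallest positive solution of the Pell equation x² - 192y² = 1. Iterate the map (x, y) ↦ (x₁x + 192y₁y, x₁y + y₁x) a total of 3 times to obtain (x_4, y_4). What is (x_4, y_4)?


Step 1: Find the fundamental solution (x₁, y₁) of x² - 192y² = 1.
  Expand √192 as a continued fraction. a₀ = ⌊√192⌋ = 13; iterate m_{k+1} = d_k·a_k − m_k, d_{k+1} = (192 − m_{k+1}²)/d_k, a_{k+1} = ⌊(a₀ + m_{k+1})/d_{k+1}⌋ (starting m₀ = 0, d₀ = 1), with convergents p_k = a_k·p_{k-1} + p_{k-2}, q_k = a_k·q_{k-1} + q_{k-2} (p₋₁ = 1, q₋₁ = 0):
  k = 0: a₀ = 13; p₀/q₀ = 13/1; p₀² − 192·q₀² = 169 − 192 = -23.
  k = 1: m = 13, d = 23, a = ⌊(13 + 13)/23⌋ = 1; p/q = (1·13 + 1)/(1·1 + 0) = 14/1; p² − 192·q² = 196 − 192 = 4.
  k = 2: m = 10, d = 4, a = ⌊(13 + 10)/4⌋ = 5; p/q = (5·14 + 13)/(5·1 + 1) = 83/6; p² − 192·q² = 6889 − 6912 = -23.
  k = 3: m = 10, d = 23, a = ⌊(13 + 10)/23⌋ = 1; p/q = (1·83 + 14)/(1·6 + 1) = 97/7; p² − 192·q² = 9409 − 9408 = 1.
  The first convergent with p² − 192·q² = 1 gives the fundamental solution (x₁, y₁) = (97, 7).
Step 2: Apply the recurrence (x_{n+1}, y_{n+1}) = (x₁x_n + 192y₁y_n, x₁y_n + y₁x_n) repeatedly.
  From (x_1, y_1) = (97, 7): x_2 = 97·97 + 192·7·7 = 18817; y_2 = 97·7 + 7·97 = 1358.
  From (x_2, y_2) = (18817, 1358): x_3 = 97·18817 + 192·7·1358 = 3650401; y_3 = 97·1358 + 7·18817 = 263445.
  From (x_3, y_3) = (3650401, 263445): x_4 = 97·3650401 + 192·7·263445 = 708158977; y_4 = 97·263445 + 7·3650401 = 51106972.
Step 3: Verify x_4² - 192·y_4² = 501489136705686529 - 501489136705686528 = 1 (should be 1). ✓

(x_1, y_1) = (97, 7); (x_4, y_4) = (708158977, 51106972).


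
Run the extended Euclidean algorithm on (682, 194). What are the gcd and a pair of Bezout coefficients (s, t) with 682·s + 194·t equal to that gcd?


Euclidean algorithm on (682, 194) — divide until remainder is 0:
  682 = 3 · 194 + 100
  194 = 1 · 100 + 94
  100 = 1 · 94 + 6
  94 = 15 · 6 + 4
  6 = 1 · 4 + 2
  4 = 2 · 2 + 0
gcd(682, 194) = 2.
Track Bezout coefficients alongside the remainders: start with r₀ = 682 = a·1 + b·0 (s = 1, t = 0) and r₁ = 194 = a·0 + b·1 (s = 0, t = 1); each new remainder r_{k+1} = r_{k-1} − q_k·r_k inherits s_{k+1} = s_{k-1} − q_k·s_k, t_{k+1} = t_{k-1} − q_k·t_k, so r_k = a·s_k + b·t_k at every step:
  q = 3: r = 100, s = 1 − 3·0 = 1, t = 0 − 3·1 = -3  (check: 682·1 + 194·(-3) = 100)
  q = 1: r = 94, s = 0 − 1·1 = -1, t = 1 − 1·(-3) = 4  (check: 682·(-1) + 194·4 = 94)
  q = 1: r = 6, s = 1 − 1·(-1) = 2, t = -3 − 1·4 = -7  (check: 682·2 + 194·(-7) = 6)
  q = 15: r = 4, s = -1 − 15·2 = -31, t = 4 − 15·(-7) = 109  (check: 682·(-31) + 194·109 = 4)
  q = 1: r = 2, s = 2 − 1·(-31) = 33, t = -7 − 1·109 = -116  (check: 682·33 + 194·(-116) = 2)
The row with r = 2 (the gcd) gives the Bezout coefficients s = 33, t = -116.
Result: 682 · (33) + 194 · (-116) = 2.

gcd(682, 194) = 2; s = 33, t = -116 (check: 682·33 + 194·(-116) = 2).


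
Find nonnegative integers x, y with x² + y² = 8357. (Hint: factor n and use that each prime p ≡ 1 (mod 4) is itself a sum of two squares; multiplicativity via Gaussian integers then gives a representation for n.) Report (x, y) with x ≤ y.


Step 1: Factor n = 8357 = 61 · 137.
Step 2: Check the mod-4 condition on each prime factor: 61 ≡ 1 (mod 4), exponent 1; 137 ≡ 1 (mod 4), exponent 1.
All primes ≡ 3 (mod 4) appear to even exponent (or don't appear), so by the two-squares theorem n IS expressible as a sum of two squares.
Step 3: Build a representation. Here n = 61 · 137 is a product of primes ≡ 1 (mod 4). Each prime p ≡ 1 (mod 4) is itself a sum of two squares; find a² by testing p − a² for a perfect square:
  61: 61 − 1² = 60, 61 − 2² = 57, 61 − 3² = 52, 61 − 4² = 45, 61 − 5² = 36 = 6² ⇒ 61 = 5² + 6².
  137: 137 − 1² = 136, 137 − 2² = 133, 137 − 3² = 128, 137 − 4² = 121 = 11² ⇒ 137 = 4² + 11².
  Combine using the Brahmagupta–Fibonacci identity (a² + b²)(c² + d²) = (ac − bd)² + (ad + bc)² = (ac + bd)² + (ad − bc)²:
  61 · 137 = 8357: from (5² + 6²)(4² + 11²), take (5·4 − 6·11, 5·11 + 6·4) = (20 − 66, 55 + 24) = (-46, 79); dropping signs (only squares matter) gives (46, 79); check 46² + 79² = 2116 + 6241 = 8357 ✓.
Step 4: Order so x ≤ y and verify: 46² + 79² = 2116 + 6241 = 8357 = n. ✓

n = 8357 = 46² + 79² (one valid representation with x ≤ y).


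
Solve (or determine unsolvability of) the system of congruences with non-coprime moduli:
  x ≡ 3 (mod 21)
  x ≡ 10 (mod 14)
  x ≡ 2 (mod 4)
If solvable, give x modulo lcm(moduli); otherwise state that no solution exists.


Moduli 21, 14, 4 are not pairwise coprime, so CRT works modulo lcm(m_i) when all pairwise compatibility conditions hold.
Pairwise compatibility: gcd(m_i, m_j) must divide a_i - a_j for every pair.
Merge one congruence at a time:
  Start: x ≡ 3 (mod 21).
  Combine with x ≡ 10 (mod 14): gcd(21, 14) = 7; 10 - 3 = 7, which IS divisible by 7, so compatible.
    Write x = 3 + 21·t and substitute into x ≡ 10 (mod 14): 21·t ≡ 10 − 3 = 7 (mod 14).
    Divide the congruence (and modulus) by g = 7: 3·t ≡ 1 (mod 2).
    Reduce coefficients mod 2: 1·t ≡ 1 (mod 2).
    So t ≡ 1 (mod 2).
    Then x = 3 + 21·1 = 24, valid modulo lcm(21, 14) = 42: x ≡ 24 (mod 42).
  Combine with x ≡ 2 (mod 4): gcd(42, 4) = 2; 2 - 24 = -22, which IS divisible by 2, so compatible.
    Write x = 24 + 42·t and substitute into x ≡ 2 (mod 4): 42·t ≡ 2 − 24 = -22 (mod 4).
    Divide the congruence (and modulus) by g = 2: 21·t ≡ -11 (mod 2).
    Reduce coefficients mod 2: 1·t ≡ 1 (mod 2).
    So t ≡ 1 (mod 2).
    Then x = 24 + 42·1 = 66, valid modulo lcm(42, 4) = 84: x ≡ 66 (mod 84).
Verify: 66 mod 21 = 3, 66 mod 14 = 10, 66 mod 4 = 2.

x ≡ 66 (mod 84).


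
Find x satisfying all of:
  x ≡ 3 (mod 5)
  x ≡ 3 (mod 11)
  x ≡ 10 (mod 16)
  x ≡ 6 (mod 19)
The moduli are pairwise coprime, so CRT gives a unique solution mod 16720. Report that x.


Product of moduli M = 5 · 11 · 16 · 19 = 16720.
Merge one congruence at a time:
  Start: x ≡ 3 (mod 5).
  Combine with x ≡ 3 (mod 11); new modulus lcm = 55.
    Write x = 3 + 5·t and substitute into x ≡ 3 (mod 11): 5·t ≡ 3 − 3 = 0 (mod 11).
    The inverse of 5 mod 11 is 9 (since 5·9 = 45 = 4·11 + 1), so t ≡ 9·0 = 0 ≡ 0 (mod 11).
    Then x = 3 + 5·0 = 3, valid modulo lcm(5, 11) = 55: x ≡ 3 (mod 55).
  Combine with x ≡ 10 (mod 16); new modulus lcm = 880.
    Write x = 3 + 55·t and substitute into x ≡ 10 (mod 16): 55·t ≡ 10 − 3 = 7 (mod 16).
    Reduce coefficients mod 16: 7·t ≡ 7 (mod 16).
    The inverse of 7 mod 16 is 7 (since 7·7 = 49 = 3·16 + 1), so t ≡ 7·7 = 49 ≡ 1 (mod 16).
    Then x = 3 + 55·1 = 58, valid modulo lcm(55, 16) = 880: x ≡ 58 (mod 880).
  Combine with x ≡ 6 (mod 19); new modulus lcm = 16720.
    Write x = 58 + 880·t and substitute into x ≡ 6 (mod 19): 880·t ≡ 6 − 58 = -52 (mod 19).
    Reduce coefficients mod 19: 6·t ≡ 5 (mod 19).
    The inverse of 6 mod 19 is 16 (since 6·16 = 96 = 5·19 + 1), so t ≡ 16·5 = 80 ≡ 4 (mod 19).
    Then x = 58 + 880·4 = 3578, valid modulo lcm(880, 19) = 16720: x ≡ 3578 (mod 16720).
Verify against each original: 3578 mod 5 = 3, 3578 mod 11 = 3, 3578 mod 16 = 10, 3578 mod 19 = 6.

x ≡ 3578 (mod 16720).


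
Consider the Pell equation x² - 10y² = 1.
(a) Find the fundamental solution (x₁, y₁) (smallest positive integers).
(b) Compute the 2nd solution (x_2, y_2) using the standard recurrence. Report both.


Step 1: Find the fundamental solution (x₁, y₁) of x² - 10y² = 1.
  Expand √10 as a continued fraction. a₀ = ⌊√10⌋ = 3; iterate m_{k+1} = d_k·a_k − m_k, d_{k+1} = (10 − m_{k+1}²)/d_k, a_{k+1} = ⌊(a₀ + m_{k+1})/d_{k+1}⌋ (starting m₀ = 0, d₀ = 1), with convergents p_k = a_k·p_{k-1} + p_{k-2}, q_k = a_k·q_{k-1} + q_{k-2} (p₋₁ = 1, q₋₁ = 0):
  k = 0: a₀ = 3; p₀/q₀ = 3/1; p₀² − 10·q₀² = 9 − 10 = -1.
  k = 1: m = 3, d = 1, a = ⌊(3 + 3)/1⌋ = 6; p/q = (6·3 + 1)/(6·1 + 0) = 19/6; p² − 10·q² = 361 − 360 = 1.
  The first convergent with p² − 10·q² = 1 gives the fundamental solution (x₁, y₁) = (19, 6).
Step 2: Apply the recurrence (x_{n+1}, y_{n+1}) = (x₁x_n + 10y₁y_n, x₁y_n + y₁x_n) repeatedly.
  From (x_1, y_1) = (19, 6): x_2 = 19·19 + 10·6·6 = 721; y_2 = 19·6 + 6·19 = 228.
Step 3: Verify x_2² - 10·y_2² = 519841 - 519840 = 1 (should be 1). ✓

(x_1, y_1) = (19, 6); (x_2, y_2) = (721, 228).


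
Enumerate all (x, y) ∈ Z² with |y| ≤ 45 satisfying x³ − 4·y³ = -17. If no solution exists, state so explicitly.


The equation is x³ - 4y³ = -17. For fixed y, x³ = 4·y³ − 17, so a solution requires the RHS to be a perfect cube.
Strategy: iterate y from -45 to 45, compute RHS = 4·y³ − 17, and check whether it is a (positive or negative) perfect cube.
Check small values of y:
  y = 0: RHS = -17 is not a perfect cube.
  y = 1: RHS = -13 is not a perfect cube.
  y = -1: RHS = -21 is not a perfect cube.
  y = 2: RHS = 15 is not a perfect cube.
  y = -2: RHS = -49 is not a perfect cube.
  y = 3: RHS = 91 is not a perfect cube.
  y = -3: RHS = -125 = (-5)³ ⇒ x = -5 works.
Continuing the search up to |y| = 45 finds no further solutions beyond those listed.
Collected solutions: (-5, -3).

Solutions (with |y| ≤ 45): (-5, -3).


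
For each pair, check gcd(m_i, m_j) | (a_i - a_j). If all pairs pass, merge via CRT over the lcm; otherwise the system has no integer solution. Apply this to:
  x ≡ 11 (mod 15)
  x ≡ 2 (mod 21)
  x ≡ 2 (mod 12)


Moduli 15, 21, 12 are not pairwise coprime, so CRT works modulo lcm(m_i) when all pairwise compatibility conditions hold.
Pairwise compatibility: gcd(m_i, m_j) must divide a_i - a_j for every pair.
Merge one congruence at a time:
  Start: x ≡ 11 (mod 15).
  Combine with x ≡ 2 (mod 21): gcd(15, 21) = 3; 2 - 11 = -9, which IS divisible by 3, so compatible.
    Write x = 11 + 15·t and substitute into x ≡ 2 (mod 21): 15·t ≡ 2 − 11 = -9 (mod 21).
    Divide the congruence (and modulus) by g = 3: 5·t ≡ -3 (mod 7).
    Reduce coefficients mod 7: 5·t ≡ 4 (mod 7).
    The inverse of 5 mod 7 is 3 (since 5·3 = 15 = 2·7 + 1), so t ≡ 3·4 = 12 ≡ 5 (mod 7).
    Then x = 11 + 15·5 = 86, valid modulo lcm(15, 21) = 105: x ≡ 86 (mod 105).
  Combine with x ≡ 2 (mod 12): gcd(105, 12) = 3; 2 - 86 = -84, which IS divisible by 3, so compatible.
    Write x = 86 + 105·t and substitute into x ≡ 2 (mod 12): 105·t ≡ 2 − 86 = -84 (mod 12).
    Divide the congruence (and modulus) by g = 3: 35·t ≡ -28 (mod 4).
    Reduce coefficients mod 4: 3·t ≡ 0 (mod 4).
    The inverse of 3 mod 4 is 3 (since 3·3 = 9 = 2·4 + 1), so t ≡ 3·0 = 0 ≡ 0 (mod 4).
    Then x = 86 + 105·0 = 86, valid modulo lcm(105, 12) = 420: x ≡ 86 (mod 420).
Verify: 86 mod 15 = 11, 86 mod 21 = 2, 86 mod 12 = 2.

x ≡ 86 (mod 420).


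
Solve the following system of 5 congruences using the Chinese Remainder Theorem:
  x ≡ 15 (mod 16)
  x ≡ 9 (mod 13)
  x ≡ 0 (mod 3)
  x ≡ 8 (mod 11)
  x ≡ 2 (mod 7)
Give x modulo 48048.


Product of moduli M = 16 · 13 · 3 · 11 · 7 = 48048.
Merge one congruence at a time:
  Start: x ≡ 15 (mod 16).
  Combine with x ≡ 9 (mod 13); new modulus lcm = 208.
    Write x = 15 + 16·t and substitute into x ≡ 9 (mod 13): 16·t ≡ 9 − 15 = -6 (mod 13).
    Reduce coefficients mod 13: 3·t ≡ 7 (mod 13).
    The inverse of 3 mod 13 is 9 (since 3·9 = 27 = 2·13 + 1), so t ≡ 9·7 = 63 ≡ 11 (mod 13).
    Then x = 15 + 16·11 = 191, valid modulo lcm(16, 13) = 208: x ≡ 191 (mod 208).
  Combine with x ≡ 0 (mod 3); new modulus lcm = 624.
    Write x = 191 + 208·t and substitute into x ≡ 0 (mod 3): 208·t ≡ 0 − 191 = -191 (mod 3).
    Reduce coefficients mod 3: 1·t ≡ 1 (mod 3).
    So t ≡ 1 (mod 3).
    Then x = 191 + 208·1 = 399, valid modulo lcm(208, 3) = 624: x ≡ 399 (mod 624).
  Combine with x ≡ 8 (mod 11); new modulus lcm = 6864.
    Write x = 399 + 624·t and substitute into x ≡ 8 (mod 11): 624·t ≡ 8 − 399 = -391 (mod 11).
    Reduce coefficients mod 11: 8·t ≡ 5 (mod 11).
    The inverse of 8 mod 11 is 7 (since 8·7 = 56 = 5·11 + 1), so t ≡ 7·5 = 35 ≡ 2 (mod 11).
    Then x = 399 + 624·2 = 1647, valid modulo lcm(624, 11) = 6864: x ≡ 1647 (mod 6864).
  Combine with x ≡ 2 (mod 7); new modulus lcm = 48048.
    Write x = 1647 + 6864·t and substitute into x ≡ 2 (mod 7): 6864·t ≡ 2 − 1647 = -1645 (mod 7).
    Reduce coefficients mod 7: 4·t ≡ 0 (mod 7).
    The inverse of 4 mod 7 is 2 (since 4·2 = 8 = 1·7 + 1), so t ≡ 2·0 = 0 ≡ 0 (mod 7).
    Then x = 1647 + 6864·0 = 1647, valid modulo lcm(6864, 7) = 48048: x ≡ 1647 (mod 48048).
Verify against each original: 1647 mod 16 = 15, 1647 mod 13 = 9, 1647 mod 3 = 0, 1647 mod 11 = 8, 1647 mod 7 = 2.

x ≡ 1647 (mod 48048).


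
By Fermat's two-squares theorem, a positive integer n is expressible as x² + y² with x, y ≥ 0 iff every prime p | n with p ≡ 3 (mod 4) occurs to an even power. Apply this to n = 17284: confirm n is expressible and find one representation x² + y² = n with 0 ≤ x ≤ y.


Step 1: Factor n = 17284 = 2^2 · 29 · 149.
Step 2: Check the mod-4 condition on each prime factor: 2 = 2 (special); 29 ≡ 1 (mod 4), exponent 1; 149 ≡ 1 (mod 4), exponent 1.
All primes ≡ 3 (mod 4) appear to even exponent (or don't appear), so by the two-squares theorem n IS expressible as a sum of two squares.
Step 3: Build a representation. Group n = k² · m with k = 2 and m = 29 · 149 = 4321 (a product of primes ≡ 1 (mod 4)); a representation of m scales to one of n via (k·x)² + (k·y)² = k²(x² + y²). Each prime p ≡ 1 (mod 4) is itself a sum of two squares; find a² by testing p − a² for a perfect square:
  29: 29 − 1² = 28, 29 − 2² = 25 = 5² ⇒ 29 = 2² + 5².
  149: 149 − 1² = 148, 149 − 2² = 145, 149 − 3² = 140, 149 − 4² = 133, 149 − 5² = 124, 149 − 6² = 113, 149 − 7² = 100 = 10² ⇒ 149 = 7² + 10².
  Combine using the Brahmagupta–Fibonacci identity (a² + b²)(c² + d²) = (ac − bd)² + (ad + bc)² = (ac + bd)² + (ad − bc)²:
  29 · 149 = 4321: from (2² + 5²)(7² + 10²), take (2·7 − 5·10, 2·10 + 5·7) = (14 − 50, 20 + 35) = (-36, 55); dropping signs (only squares matter) gives (36, 55); check 36² + 55² = 1296 + 3025 = 4321 ✓.
  Scale by k = 2: (2·36, 2·55) = (72, 110).
Step 4: Order so x ≤ y and verify: 72² + 110² = 5184 + 12100 = 17284 = n. ✓

n = 17284 = 72² + 110² (one valid representation with x ≤ y).


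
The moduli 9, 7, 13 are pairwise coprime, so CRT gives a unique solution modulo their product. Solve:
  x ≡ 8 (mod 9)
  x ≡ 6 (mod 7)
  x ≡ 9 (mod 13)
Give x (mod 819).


Moduli 9, 7, 13 are pairwise coprime; by CRT there is a unique solution modulo M = 9 · 7 · 13 = 819.
Solve pairwise, accumulating the modulus:
  Start with x ≡ 8 (mod 9).
  Combine with x ≡ 6 (mod 7): since gcd(9, 7) = 1, we get a unique residue mod 63.
    Write x = 8 + 9·t and substitute into x ≡ 6 (mod 7): 9·t ≡ 6 − 8 = -2 (mod 7).
    Reduce coefficients mod 7: 2·t ≡ 5 (mod 7).
    The inverse of 2 mod 7 is 4 (since 2·4 = 8 = 1·7 + 1), so t ≡ 4·5 = 20 ≡ 6 (mod 7).
    Then x = 8 + 9·6 = 62, valid modulo lcm(9, 7) = 63: x ≡ 62 (mod 63).
  Combine with x ≡ 9 (mod 13): since gcd(63, 13) = 1, we get a unique residue mod 819.
    Write x = 62 + 63·t and substitute into x ≡ 9 (mod 13): 63·t ≡ 9 − 62 = -53 (mod 13).
    Reduce coefficients mod 13: 11·t ≡ 12 (mod 13).
    The inverse of 11 mod 13 is 6 (since 11·6 = 66 = 5·13 + 1), so t ≡ 6·12 = 72 ≡ 7 (mod 13).
    Then x = 62 + 63·7 = 503, valid modulo lcm(63, 13) = 819: x ≡ 503 (mod 819).
Verify: 503 mod 9 = 8 ✓, 503 mod 7 = 6 ✓, 503 mod 13 = 9 ✓.

x ≡ 503 (mod 819).


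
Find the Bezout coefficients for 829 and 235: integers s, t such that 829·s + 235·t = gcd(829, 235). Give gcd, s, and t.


Euclidean algorithm on (829, 235) — divide until remainder is 0:
  829 = 3 · 235 + 124
  235 = 1 · 124 + 111
  124 = 1 · 111 + 13
  111 = 8 · 13 + 7
  13 = 1 · 7 + 6
  7 = 1 · 6 + 1
  6 = 6 · 1 + 0
gcd(829, 235) = 1.
Track Bezout coefficients alongside the remainders: start with r₀ = 829 = a·1 + b·0 (s = 1, t = 0) and r₁ = 235 = a·0 + b·1 (s = 0, t = 1); each new remainder r_{k+1} = r_{k-1} − q_k·r_k inherits s_{k+1} = s_{k-1} − q_k·s_k, t_{k+1} = t_{k-1} − q_k·t_k, so r_k = a·s_k + b·t_k at every step:
  q = 3: r = 124, s = 1 − 3·0 = 1, t = 0 − 3·1 = -3  (check: 829·1 + 235·(-3) = 124)
  q = 1: r = 111, s = 0 − 1·1 = -1, t = 1 − 1·(-3) = 4  (check: 829·(-1) + 235·4 = 111)
  q = 1: r = 13, s = 1 − 1·(-1) = 2, t = -3 − 1·4 = -7  (check: 829·2 + 235·(-7) = 13)
  q = 8: r = 7, s = -1 − 8·2 = -17, t = 4 − 8·(-7) = 60  (check: 829·(-17) + 235·60 = 7)
  q = 1: r = 6, s = 2 − 1·(-17) = 19, t = -7 − 1·60 = -67  (check: 829·19 + 235·(-67) = 6)
  q = 1: r = 1, s = -17 − 1·19 = -36, t = 60 − 1·(-67) = 127  (check: 829·(-36) + 235·127 = 1)
The row with r = 1 (the gcd) gives the Bezout coefficients s = -36, t = 127.
Result: 829 · (-36) + 235 · (127) = 1.

gcd(829, 235) = 1; s = -36, t = 127 (check: 829·(-36) + 235·127 = 1).


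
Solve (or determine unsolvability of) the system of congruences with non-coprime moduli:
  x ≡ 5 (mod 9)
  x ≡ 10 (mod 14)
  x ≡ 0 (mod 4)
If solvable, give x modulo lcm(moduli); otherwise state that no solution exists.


Moduli 9, 14, 4 are not pairwise coprime, so CRT works modulo lcm(m_i) when all pairwise compatibility conditions hold.
Pairwise compatibility: gcd(m_i, m_j) must divide a_i - a_j for every pair.
Merge one congruence at a time:
  Start: x ≡ 5 (mod 9).
  Combine with x ≡ 10 (mod 14): gcd(9, 14) = 1; 10 - 5 = 5, which IS divisible by 1, so compatible.
    Write x = 5 + 9·t and substitute into x ≡ 10 (mod 14): 9·t ≡ 10 − 5 = 5 (mod 14).
    The inverse of 9 mod 14 is 11 (since 9·11 = 99 = 7·14 + 1), so t ≡ 11·5 = 55 ≡ 13 (mod 14).
    Then x = 5 + 9·13 = 122, valid modulo lcm(9, 14) = 126: x ≡ 122 (mod 126).
  Combine with x ≡ 0 (mod 4): gcd(126, 4) = 2; 0 - 122 = -122, which IS divisible by 2, so compatible.
    Write x = 122 + 126·t and substitute into x ≡ 0 (mod 4): 126·t ≡ 0 − 122 = -122 (mod 4).
    Divide the congruence (and modulus) by g = 2: 63·t ≡ -61 (mod 2).
    Reduce coefficients mod 2: 1·t ≡ 1 (mod 2).
    So t ≡ 1 (mod 2).
    Then x = 122 + 126·1 = 248, valid modulo lcm(126, 4) = 252: x ≡ 248 (mod 252).
Verify: 248 mod 9 = 5, 248 mod 14 = 10, 248 mod 4 = 0.

x ≡ 248 (mod 252).


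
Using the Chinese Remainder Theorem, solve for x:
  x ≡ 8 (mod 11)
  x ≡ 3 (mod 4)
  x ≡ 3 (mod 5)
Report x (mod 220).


Moduli 11, 4, 5 are pairwise coprime; by CRT there is a unique solution modulo M = 11 · 4 · 5 = 220.
Solve pairwise, accumulating the modulus:
  Start with x ≡ 8 (mod 11).
  Combine with x ≡ 3 (mod 4): since gcd(11, 4) = 1, we get a unique residue mod 44.
    Write x = 8 + 11·t and substitute into x ≡ 3 (mod 4): 11·t ≡ 3 − 8 = -5 (mod 4).
    Reduce coefficients mod 4: 3·t ≡ 3 (mod 4).
    The inverse of 3 mod 4 is 3 (since 3·3 = 9 = 2·4 + 1), so t ≡ 3·3 = 9 ≡ 1 (mod 4).
    Then x = 8 + 11·1 = 19, valid modulo lcm(11, 4) = 44: x ≡ 19 (mod 44).
  Combine with x ≡ 3 (mod 5): since gcd(44, 5) = 1, we get a unique residue mod 220.
    Write x = 19 + 44·t and substitute into x ≡ 3 (mod 5): 44·t ≡ 3 − 19 = -16 (mod 5).
    Reduce coefficients mod 5: 4·t ≡ 4 (mod 5).
    The inverse of 4 mod 5 is 4 (since 4·4 = 16 = 3·5 + 1), so t ≡ 4·4 = 16 ≡ 1 (mod 5).
    Then x = 19 + 44·1 = 63, valid modulo lcm(44, 5) = 220: x ≡ 63 (mod 220).
Verify: 63 mod 11 = 8 ✓, 63 mod 4 = 3 ✓, 63 mod 5 = 3 ✓.

x ≡ 63 (mod 220).


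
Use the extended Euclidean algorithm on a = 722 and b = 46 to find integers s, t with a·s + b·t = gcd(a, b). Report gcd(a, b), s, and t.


Euclidean algorithm on (722, 46) — divide until remainder is 0:
  722 = 15 · 46 + 32
  46 = 1 · 32 + 14
  32 = 2 · 14 + 4
  14 = 3 · 4 + 2
  4 = 2 · 2 + 0
gcd(722, 46) = 2.
Track Bezout coefficients alongside the remainders: start with r₀ = 722 = a·1 + b·0 (s = 1, t = 0) and r₁ = 46 = a·0 + b·1 (s = 0, t = 1); each new remainder r_{k+1} = r_{k-1} − q_k·r_k inherits s_{k+1} = s_{k-1} − q_k·s_k, t_{k+1} = t_{k-1} − q_k·t_k, so r_k = a·s_k + b·t_k at every step:
  q = 15: r = 32, s = 1 − 15·0 = 1, t = 0 − 15·1 = -15  (check: 722·1 + 46·(-15) = 32)
  q = 1: r = 14, s = 0 − 1·1 = -1, t = 1 − 1·(-15) = 16  (check: 722·(-1) + 46·16 = 14)
  q = 2: r = 4, s = 1 − 2·(-1) = 3, t = -15 − 2·16 = -47  (check: 722·3 + 46·(-47) = 4)
  q = 3: r = 2, s = -1 − 3·3 = -10, t = 16 − 3·(-47) = 157  (check: 722·(-10) + 46·157 = 2)
The row with r = 2 (the gcd) gives the Bezout coefficients s = -10, t = 157.
Result: 722 · (-10) + 46 · (157) = 2.

gcd(722, 46) = 2; s = -10, t = 157 (check: 722·(-10) + 46·157 = 2).


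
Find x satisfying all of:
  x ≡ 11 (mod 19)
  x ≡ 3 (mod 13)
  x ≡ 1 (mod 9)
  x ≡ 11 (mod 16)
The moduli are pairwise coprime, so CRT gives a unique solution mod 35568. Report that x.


Product of moduli M = 19 · 13 · 9 · 16 = 35568.
Merge one congruence at a time:
  Start: x ≡ 11 (mod 19).
  Combine with x ≡ 3 (mod 13); new modulus lcm = 247.
    Write x = 11 + 19·t and substitute into x ≡ 3 (mod 13): 19·t ≡ 3 − 11 = -8 (mod 13).
    Reduce coefficients mod 13: 6·t ≡ 5 (mod 13).
    The inverse of 6 mod 13 is 11 (since 6·11 = 66 = 5·13 + 1), so t ≡ 11·5 = 55 ≡ 3 (mod 13).
    Then x = 11 + 19·3 = 68, valid modulo lcm(19, 13) = 247: x ≡ 68 (mod 247).
  Combine with x ≡ 1 (mod 9); new modulus lcm = 2223.
    Write x = 68 + 247·t and substitute into x ≡ 1 (mod 9): 247·t ≡ 1 − 68 = -67 (mod 9).
    Reduce coefficients mod 9: 4·t ≡ 5 (mod 9).
    The inverse of 4 mod 9 is 7 (since 4·7 = 28 = 3·9 + 1), so t ≡ 7·5 = 35 ≡ 8 (mod 9).
    Then x = 68 + 247·8 = 2044, valid modulo lcm(247, 9) = 2223: x ≡ 2044 (mod 2223).
  Combine with x ≡ 11 (mod 16); new modulus lcm = 35568.
    Write x = 2044 + 2223·t and substitute into x ≡ 11 (mod 16): 2223·t ≡ 11 − 2044 = -2033 (mod 16).
    Reduce coefficients mod 16: 15·t ≡ 15 (mod 16).
    The inverse of 15 mod 16 is 15 (since 15·15 = 225 = 14·16 + 1), so t ≡ 15·15 = 225 ≡ 1 (mod 16).
    Then x = 2044 + 2223·1 = 4267, valid modulo lcm(2223, 16) = 35568: x ≡ 4267 (mod 35568).
Verify against each original: 4267 mod 19 = 11, 4267 mod 13 = 3, 4267 mod 9 = 1, 4267 mod 16 = 11.

x ≡ 4267 (mod 35568).


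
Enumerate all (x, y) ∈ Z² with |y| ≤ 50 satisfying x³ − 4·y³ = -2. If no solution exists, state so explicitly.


The equation is x³ - 4y³ = -2. For fixed y, x³ = 4·y³ − 2, so a solution requires the RHS to be a perfect cube.
Strategy: iterate y from -50 to 50, compute RHS = 4·y³ − 2, and check whether it is a (positive or negative) perfect cube.
Check small values of y:
  y = 0: RHS = -2 is not a perfect cube.
  y = 1: RHS = 2 is not a perfect cube.
  y = -1: RHS = -6 is not a perfect cube.
  y = 2: RHS = 30 is not a perfect cube.
  y = -2: RHS = -34 is not a perfect cube.
  y = 3: RHS = 106 is not a perfect cube.
  y = -3: RHS = -110 is not a perfect cube.
Continuing the search up to |y| = 50 finds no solutions either.
No (x, y) in the scanned range satisfies the equation.

No integer solutions with |y| ≤ 50.


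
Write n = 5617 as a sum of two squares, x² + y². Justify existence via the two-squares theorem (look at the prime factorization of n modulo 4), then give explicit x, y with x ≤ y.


Step 1: Factor n = 5617 = 41 · 137.
Step 2: Check the mod-4 condition on each prime factor: 41 ≡ 1 (mod 4), exponent 1; 137 ≡ 1 (mod 4), exponent 1.
All primes ≡ 3 (mod 4) appear to even exponent (or don't appear), so by the two-squares theorem n IS expressible as a sum of two squares.
Step 3: Build a representation. Here n = 41 · 137 is a product of primes ≡ 1 (mod 4). Each prime p ≡ 1 (mod 4) is itself a sum of two squares; find a² by testing p − a² for a perfect square:
  41: 41 − 1² = 40, 41 − 2² = 37, 41 − 3² = 32, 41 − 4² = 25 = 5² ⇒ 41 = 4² + 5².
  137: 137 − 1² = 136, 137 − 2² = 133, 137 − 3² = 128, 137 − 4² = 121 = 11² ⇒ 137 = 4² + 11².
  Combine using the Brahmagupta–Fibonacci identity (a² + b²)(c² + d²) = (ac − bd)² + (ad + bc)² = (ac + bd)² + (ad − bc)²:
  41 · 137 = 5617: from (4² + 5²)(4² + 11²), take (4·4 − 5·11, 4·11 + 5·4) = (16 − 55, 44 + 20) = (-39, 64); dropping signs (only squares matter) gives (39, 64); check 39² + 64² = 1521 + 4096 = 5617 ✓.
Step 4: Order so x ≤ y and verify: 39² + 64² = 1521 + 4096 = 5617 = n. ✓

n = 5617 = 39² + 64² (one valid representation with x ≤ y).


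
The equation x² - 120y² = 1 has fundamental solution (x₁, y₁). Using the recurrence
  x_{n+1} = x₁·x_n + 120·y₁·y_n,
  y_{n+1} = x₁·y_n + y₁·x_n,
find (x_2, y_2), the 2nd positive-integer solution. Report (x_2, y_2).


Step 1: Find the fundamental solution (x₁, y₁) of x² - 120y² = 1.
  Expand √120 as a continued fraction. a₀ = ⌊√120⌋ = 10; iterate m_{k+1} = d_k·a_k − m_k, d_{k+1} = (120 − m_{k+1}²)/d_k, a_{k+1} = ⌊(a₀ + m_{k+1})/d_{k+1}⌋ (starting m₀ = 0, d₀ = 1), with convergents p_k = a_k·p_{k-1} + p_{k-2}, q_k = a_k·q_{k-1} + q_{k-2} (p₋₁ = 1, q₋₁ = 0):
  k = 0: a₀ = 10; p₀/q₀ = 10/1; p₀² − 120·q₀² = 100 − 120 = -20.
  k = 1: m = 10, d = 20, a = ⌊(10 + 10)/20⌋ = 1; p/q = (1·10 + 1)/(1·1 + 0) = 11/1; p² − 120·q² = 121 − 120 = 1.
  The first convergent with p² − 120·q² = 1 gives the fundamental solution (x₁, y₁) = (11, 1).
Step 2: Apply the recurrence (x_{n+1}, y_{n+1}) = (x₁x_n + 120y₁y_n, x₁y_n + y₁x_n) repeatedly.
  From (x_1, y_1) = (11, 1): x_2 = 11·11 + 120·1·1 = 241; y_2 = 11·1 + 1·11 = 22.
Step 3: Verify x_2² - 120·y_2² = 58081 - 58080 = 1 (should be 1). ✓

(x_1, y_1) = (11, 1); (x_2, y_2) = (241, 22).


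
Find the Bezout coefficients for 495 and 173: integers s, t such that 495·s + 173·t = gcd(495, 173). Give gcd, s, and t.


Euclidean algorithm on (495, 173) — divide until remainder is 0:
  495 = 2 · 173 + 149
  173 = 1 · 149 + 24
  149 = 6 · 24 + 5
  24 = 4 · 5 + 4
  5 = 1 · 4 + 1
  4 = 4 · 1 + 0
gcd(495, 173) = 1.
Track Bezout coefficients alongside the remainders: start with r₀ = 495 = a·1 + b·0 (s = 1, t = 0) and r₁ = 173 = a·0 + b·1 (s = 0, t = 1); each new remainder r_{k+1} = r_{k-1} − q_k·r_k inherits s_{k+1} = s_{k-1} − q_k·s_k, t_{k+1} = t_{k-1} − q_k·t_k, so r_k = a·s_k + b·t_k at every step:
  q = 2: r = 149, s = 1 − 2·0 = 1, t = 0 − 2·1 = -2  (check: 495·1 + 173·(-2) = 149)
  q = 1: r = 24, s = 0 − 1·1 = -1, t = 1 − 1·(-2) = 3  (check: 495·(-1) + 173·3 = 24)
  q = 6: r = 5, s = 1 − 6·(-1) = 7, t = -2 − 6·3 = -20  (check: 495·7 + 173·(-20) = 5)
  q = 4: r = 4, s = -1 − 4·7 = -29, t = 3 − 4·(-20) = 83  (check: 495·(-29) + 173·83 = 4)
  q = 1: r = 1, s = 7 − 1·(-29) = 36, t = -20 − 1·83 = -103  (check: 495·36 + 173·(-103) = 1)
The row with r = 1 (the gcd) gives the Bezout coefficients s = 36, t = -103.
Result: 495 · (36) + 173 · (-103) = 1.

gcd(495, 173) = 1; s = 36, t = -103 (check: 495·36 + 173·(-103) = 1).
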